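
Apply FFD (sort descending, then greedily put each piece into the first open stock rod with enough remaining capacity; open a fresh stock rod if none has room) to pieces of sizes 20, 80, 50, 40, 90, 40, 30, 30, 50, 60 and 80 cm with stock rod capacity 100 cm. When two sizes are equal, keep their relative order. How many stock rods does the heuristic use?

Sorted descending: 90, 80, 80, 60, 50, 50, 40, 40, 30, 30, 20.
  90 → stock rod 1 (new)  [load 90/100]
  80 → stock rod 2 (new)  [load 80/100]
  80 → stock rod 3 (new)  [load 80/100]
  60 → stock rod 4 (new)  [load 60/100]
  50 → stock rod 5 (new)  [load 50/100]
  50 → stock rod 5  [load 100/100]
  40 → stock rod 4  [load 100/100]
  40 → stock rod 6 (new)  [load 40/100]
  30 → stock rod 6  [load 70/100]
  30 → stock rod 6  [load 100/100]
  20 → stock rod 2  [load 100/100]
6 stock rods opened.

6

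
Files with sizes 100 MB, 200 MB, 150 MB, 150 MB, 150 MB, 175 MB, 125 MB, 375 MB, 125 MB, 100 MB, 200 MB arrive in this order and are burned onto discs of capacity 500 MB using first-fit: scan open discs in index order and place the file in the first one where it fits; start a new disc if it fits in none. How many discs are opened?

  100 → disc 1 (new)  [load 100/500]
  200 → disc 1  [load 300/500]
  150 → disc 1  [load 450/500]
  150 → disc 2 (new)  [load 150/500]
  150 → disc 2  [load 300/500]
  175 → disc 2  [load 475/500]
  125 → disc 3 (new)  [load 125/500]
  375 → disc 3  [load 500/500]
  125 → disc 4 (new)  [load 125/500]
  100 → disc 4  [load 225/500]
  200 → disc 4  [load 425/500]
4 discs opened.

4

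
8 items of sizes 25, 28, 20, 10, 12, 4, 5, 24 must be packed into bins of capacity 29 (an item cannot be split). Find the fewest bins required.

5

Total = 28 + 25 + 24 + 20 + 12 + 10 + 5 + 4 = 128.
Lower bound: ⌈128/29⌉ = 5 bins.
A packing using 5 bins:
  bin 1: 28 = 28
  bin 2: 25 + 4 = 29
  bin 3: 24 + 5 = 29
  bin 4: 20 = 20
  bin 5: 12 + 10 = 22
This matches the lower bound, so 5 is optimal.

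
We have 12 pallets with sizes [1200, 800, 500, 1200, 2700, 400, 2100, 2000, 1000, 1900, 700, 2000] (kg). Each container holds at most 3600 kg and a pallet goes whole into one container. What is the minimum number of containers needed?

Total = 2700 + 2100 + 2000 + 2000 + 1900 + 1200 + 1200 + 1000 + 800 + 700 + 500 + 400 = 16500 kg.
Lower bound: ⌈16500/3600⌉ = 5 containers.
A packing using 5 containers:
  container 1: 2700 + 800 = 3500
  container 2: 2100 + 1200 = 3300
  container 3: 2000 + 1200 + 400 = 3600
  container 4: 2000 + 1000 + 500 = 3500
  container 5: 1900 + 700 = 2600
This matches the lower bound, so 5 is optimal.

5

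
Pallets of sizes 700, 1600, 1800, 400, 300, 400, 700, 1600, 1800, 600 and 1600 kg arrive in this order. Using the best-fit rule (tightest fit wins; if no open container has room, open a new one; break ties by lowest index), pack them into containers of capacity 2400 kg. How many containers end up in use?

  700 → container 1 (new)  [load 700/2400]
  1600 → container 1  [load 2300/2400]
  1800 → container 2 (new)  [load 1800/2400]
  400 → container 2  [load 2200/2400]
  300 → container 3 (new)  [load 300/2400]
  400 → container 3  [load 700/2400]
  700 → container 3  [load 1400/2400]
  1600 → container 4 (new)  [load 1600/2400]
  1800 → container 5 (new)  [load 1800/2400]
  600 → container 5  [load 2400/2400]
  1600 → container 6 (new)  [load 1600/2400]
6 containers opened.

6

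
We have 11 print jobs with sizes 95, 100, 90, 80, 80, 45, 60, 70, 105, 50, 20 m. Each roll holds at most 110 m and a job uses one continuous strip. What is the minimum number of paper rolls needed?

Total = 105 + 100 + 95 + 90 + 80 + 80 + 70 + 60 + 50 + 45 + 20 = 795 m.
Lower bound: ⌈795/110⌉ = 8 paper rolls.
A packing using 9 paper rolls:
  roll 1: 105 = 105
  roll 2: 100 = 100
  roll 3: 95 = 95
  roll 4: 90 + 20 = 110
  roll 5: 80 = 80
  roll 6: 80 = 80
  roll 7: 70 = 70
  roll 8: 60 + 50 = 110
  roll 9: 45 = 45
No arrangement into 8 paper rolls stays within capacity, so 9 is optimal.

9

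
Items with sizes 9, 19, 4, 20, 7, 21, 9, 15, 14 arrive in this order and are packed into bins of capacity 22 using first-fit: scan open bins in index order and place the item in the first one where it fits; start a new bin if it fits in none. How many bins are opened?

  9 → bin 1 (new)  [load 9/22]
  19 → bin 2 (new)  [load 19/22]
  4 → bin 1  [load 13/22]
  20 → bin 3 (new)  [load 20/22]
  7 → bin 1  [load 20/22]
  21 → bin 4 (new)  [load 21/22]
  9 → bin 5 (new)  [load 9/22]
  15 → bin 6 (new)  [load 15/22]
  14 → bin 7 (new)  [load 14/22]
7 bins opened.

7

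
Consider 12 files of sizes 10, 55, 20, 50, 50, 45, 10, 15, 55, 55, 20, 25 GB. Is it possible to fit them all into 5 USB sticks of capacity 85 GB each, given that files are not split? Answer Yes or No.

No

Total = 410 GB; ⌈410/85⌉ = 5.
6 files each exceed half the capacity and cannot share a USB stick, forcing at least 6 USB sticks.
At least 6 USB sticks are required, but only 5 are allowed.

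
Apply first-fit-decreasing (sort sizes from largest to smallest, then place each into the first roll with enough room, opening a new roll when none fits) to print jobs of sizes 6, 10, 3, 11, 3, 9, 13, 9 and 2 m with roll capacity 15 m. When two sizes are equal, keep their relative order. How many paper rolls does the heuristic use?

5

Sorted descending: 13, 11, 10, 9, 9, 6, 3, 3, 2.
  13 → roll 1 (new)  [load 13/15]
  11 → roll 2 (new)  [load 11/15]
  10 → roll 3 (new)  [load 10/15]
  9 → roll 4 (new)  [load 9/15]
  9 → roll 5 (new)  [load 9/15]
  6 → roll 4  [load 15/15]
  3 → roll 2  [load 14/15]
  3 → roll 3  [load 13/15]
  2 → roll 1  [load 15/15]
5 paper rolls opened.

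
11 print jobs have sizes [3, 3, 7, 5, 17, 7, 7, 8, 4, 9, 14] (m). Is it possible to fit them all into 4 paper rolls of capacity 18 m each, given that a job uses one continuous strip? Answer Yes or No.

No

Total = 84 m; ⌈84/18⌉ = 5.
At least 5 paper rolls are required, but only 4 are allowed.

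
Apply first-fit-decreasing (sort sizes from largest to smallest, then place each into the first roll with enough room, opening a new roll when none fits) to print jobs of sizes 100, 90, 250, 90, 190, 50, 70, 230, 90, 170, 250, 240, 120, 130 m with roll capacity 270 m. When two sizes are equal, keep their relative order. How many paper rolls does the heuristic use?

9

Sorted descending: 250, 250, 240, 230, 190, 170, 130, 120, 100, 90, 90, 90, 70, 50.
  250 → roll 1 (new)  [load 250/270]
  250 → roll 2 (new)  [load 250/270]
  240 → roll 3 (new)  [load 240/270]
  230 → roll 4 (new)  [load 230/270]
  190 → roll 5 (new)  [load 190/270]
  170 → roll 6 (new)  [load 170/270]
  130 → roll 7 (new)  [load 130/270]
  120 → roll 7  [load 250/270]
  100 → roll 6  [load 270/270]
  90 → roll 8 (new)  [load 90/270]
  90 → roll 8  [load 180/270]
  90 → roll 8  [load 270/270]
  70 → roll 5  [load 260/270]
  50 → roll 9 (new)  [load 50/270]
9 paper rolls opened.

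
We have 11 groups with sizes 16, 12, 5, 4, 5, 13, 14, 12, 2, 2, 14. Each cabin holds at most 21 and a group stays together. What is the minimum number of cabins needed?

6

Total = 16 + 14 + 14 + 13 + 12 + 12 + 5 + 5 + 4 + 2 + 2 = 99.
Lower bound: ⌈99/21⌉ = 5 cabins.
Also, 6 groups each exceed 21/2, and no two of those can share a cabin, so at least 6 cabins are needed.
A packing using 6 cabins:
  cabin 1: 16 + 5 = 21
  cabin 2: 14 + 5 + 2 = 21
  cabin 3: 14 + 4 + 2 = 20
  cabin 4: 13 = 13
  cabin 5: 12 = 12
  cabin 6: 12 = 12
This matches the lower bound, so 6 is optimal.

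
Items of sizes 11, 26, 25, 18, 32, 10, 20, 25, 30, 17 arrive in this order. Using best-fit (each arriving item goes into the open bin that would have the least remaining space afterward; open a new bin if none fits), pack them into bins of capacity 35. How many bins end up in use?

  11 → bin 1 (new)  [load 11/35]
  26 → bin 2 (new)  [load 26/35]
  25 → bin 3 (new)  [load 25/35]
  18 → bin 1  [load 29/35]
  32 → bin 4 (new)  [load 32/35]
  10 → bin 3  [load 35/35]
  20 → bin 5 (new)  [load 20/35]
  25 → bin 6 (new)  [load 25/35]
  30 → bin 7 (new)  [load 30/35]
  17 → bin 8 (new)  [load 17/35]
8 bins opened.

8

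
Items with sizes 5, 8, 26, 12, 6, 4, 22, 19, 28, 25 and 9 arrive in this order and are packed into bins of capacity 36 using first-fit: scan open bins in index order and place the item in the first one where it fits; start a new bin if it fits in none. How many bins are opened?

6

  5 → bin 1 (new)  [load 5/36]
  8 → bin 1  [load 13/36]
  26 → bin 2 (new)  [load 26/36]
  12 → bin 1  [load 25/36]
  6 → bin 1  [load 31/36]
  4 → bin 1  [load 35/36]
  22 → bin 3 (new)  [load 22/36]
  19 → bin 4 (new)  [load 19/36]
  28 → bin 5 (new)  [load 28/36]
  25 → bin 6 (new)  [load 25/36]
  9 → bin 2  [load 35/36]
6 bins opened.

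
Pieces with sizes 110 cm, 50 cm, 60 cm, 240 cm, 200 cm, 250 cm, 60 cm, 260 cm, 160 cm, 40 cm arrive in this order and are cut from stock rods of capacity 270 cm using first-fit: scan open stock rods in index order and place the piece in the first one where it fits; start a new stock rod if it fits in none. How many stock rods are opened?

6

  110 → stock rod 1 (new)  [load 110/270]
  50 → stock rod 1  [load 160/270]
  60 → stock rod 1  [load 220/270]
  240 → stock rod 2 (new)  [load 240/270]
  200 → stock rod 3 (new)  [load 200/270]
  250 → stock rod 4 (new)  [load 250/270]
  60 → stock rod 3  [load 260/270]
  260 → stock rod 5 (new)  [load 260/270]
  160 → stock rod 6 (new)  [load 160/270]
  40 → stock rod 1  [load 260/270]
6 stock rods opened.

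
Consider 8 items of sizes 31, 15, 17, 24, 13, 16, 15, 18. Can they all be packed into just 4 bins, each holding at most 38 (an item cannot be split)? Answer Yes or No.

Total = 149; ⌈149/38⌉ = 4.
The bound of 4 does not rule out 4, but exhaustive search shows no assignment into 4 bins of capacity 38 exists — the minimum is 5.

No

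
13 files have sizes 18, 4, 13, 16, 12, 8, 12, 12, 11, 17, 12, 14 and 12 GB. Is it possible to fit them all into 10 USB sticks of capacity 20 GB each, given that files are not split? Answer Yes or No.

Total = 161 GB; ⌈161/20⌉ = 9.
11 files each exceed half the capacity and cannot share a USB stick, forcing at least 11 USB sticks.
At least 11 USB sticks are required, but only 10 are allowed.

No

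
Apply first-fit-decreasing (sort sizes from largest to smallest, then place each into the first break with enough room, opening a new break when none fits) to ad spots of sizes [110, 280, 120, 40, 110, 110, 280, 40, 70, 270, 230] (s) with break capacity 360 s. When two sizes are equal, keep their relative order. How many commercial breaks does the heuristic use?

Sorted descending: 280, 280, 270, 230, 120, 110, 110, 110, 70, 40, 40.
  280 → break 1 (new)  [load 280/360]
  280 → break 2 (new)  [load 280/360]
  270 → break 3 (new)  [load 270/360]
  230 → break 4 (new)  [load 230/360]
  120 → break 4  [load 350/360]
  110 → break 5 (new)  [load 110/360]
  110 → break 5  [load 220/360]
  110 → break 5  [load 330/360]
  70 → break 1  [load 350/360]
  40 → break 2  [load 320/360]
  40 → break 2  [load 360/360]
5 commercial breaks opened.

5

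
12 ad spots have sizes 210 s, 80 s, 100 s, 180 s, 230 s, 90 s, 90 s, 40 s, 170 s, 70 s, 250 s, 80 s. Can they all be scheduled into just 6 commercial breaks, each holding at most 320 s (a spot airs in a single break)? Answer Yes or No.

Yes

A valid assignment using 6 commercial breaks:
  break 1: 250 + 70 = 320
  break 2: 230 + 90 = 320
  break 3: 210 + 100 = 310
  break 4: 180 + 90 + 40 = 310
  break 5: 170 + 80 = 250
  break 6: 80 = 80
Every load is within 320 s, so 6 commercial breaks suffice.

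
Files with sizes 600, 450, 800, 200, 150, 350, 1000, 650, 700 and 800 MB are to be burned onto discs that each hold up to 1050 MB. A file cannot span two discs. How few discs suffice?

6

Total = 1000 + 800 + 800 + 700 + 650 + 600 + 450 + 350 + 200 + 150 = 5700 MB.
Lower bound: ⌈5700/1050⌉ = 6 discs.
A packing using 6 discs:
  disc 1: 1000 = 1000
  disc 2: 800 + 200 = 1000
  disc 3: 800 + 150 = 950
  disc 4: 700 + 350 = 1050
  disc 5: 650 = 650
  disc 6: 600 + 450 = 1050
This matches the lower bound, so 6 is optimal.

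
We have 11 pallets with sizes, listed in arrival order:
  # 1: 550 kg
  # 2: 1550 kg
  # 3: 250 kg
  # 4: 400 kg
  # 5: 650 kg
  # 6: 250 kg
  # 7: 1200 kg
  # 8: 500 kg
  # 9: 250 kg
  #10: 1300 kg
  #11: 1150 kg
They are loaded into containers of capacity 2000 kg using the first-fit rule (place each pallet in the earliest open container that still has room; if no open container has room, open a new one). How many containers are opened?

5

  550 → container 1 (new)  [load 550/2000]
  1550 → container 2 (new)  [load 1550/2000]
  250 → container 1  [load 800/2000]
  400 → container 1  [load 1200/2000]
  650 → container 1  [load 1850/2000]
  250 → container 2  [load 1800/2000]
  1200 → container 3 (new)  [load 1200/2000]
  500 → container 3  [load 1700/2000]
  250 → container 3  [load 1950/2000]
  1300 → container 4 (new)  [load 1300/2000]
  1150 → container 5 (new)  [load 1150/2000]
5 containers opened.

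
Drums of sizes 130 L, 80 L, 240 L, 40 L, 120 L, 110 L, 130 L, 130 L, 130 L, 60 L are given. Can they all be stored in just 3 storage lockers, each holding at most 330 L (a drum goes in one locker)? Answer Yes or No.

Total = 1170 L; ⌈1170/330⌉ = 4.
At least 4 storage lockers are required, but only 3 are allowed.

No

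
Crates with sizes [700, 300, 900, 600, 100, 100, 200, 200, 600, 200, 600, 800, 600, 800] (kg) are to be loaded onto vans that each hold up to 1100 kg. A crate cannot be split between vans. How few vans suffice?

8

Total = 900 + 800 + 800 + 700 + 600 + 600 + 600 + 600 + 300 + 200 + 200 + 200 + 100 + 100 = 6700 kg.
Lower bound: ⌈6700/1100⌉ = 7 vans.
Also, 8 crates each exceed 550 kg, and no two of those can share a van, so at least 8 vans are needed.
A packing using 8 vans:
  van 1: 900 + 200 = 1100
  van 2: 800 + 300 = 1100
  van 3: 800 + 200 + 100 = 1100
  van 4: 700 + 200 + 100 = 1000
  van 5: 600 = 600
  van 6: 600 = 600
  van 7: 600 = 600
  van 8: 600 = 600
This matches the lower bound, so 8 is optimal.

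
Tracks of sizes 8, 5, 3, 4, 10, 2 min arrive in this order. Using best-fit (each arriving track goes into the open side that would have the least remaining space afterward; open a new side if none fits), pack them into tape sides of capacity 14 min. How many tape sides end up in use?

  8 → side 1 (new)  [load 8/14]
  5 → side 1  [load 13/14]
  3 → side 2 (new)  [load 3/14]
  4 → side 2  [load 7/14]
  10 → side 3 (new)  [load 10/14]
  2 → side 3  [load 12/14]
3 tape sides opened.

3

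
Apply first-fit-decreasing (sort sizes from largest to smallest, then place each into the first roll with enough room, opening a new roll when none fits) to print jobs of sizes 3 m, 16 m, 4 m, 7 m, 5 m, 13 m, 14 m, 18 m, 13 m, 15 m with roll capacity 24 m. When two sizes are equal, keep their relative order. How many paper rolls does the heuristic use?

6

Sorted descending: 18, 16, 15, 14, 13, 13, 7, 5, 4, 3.
  18 → roll 1 (new)  [load 18/24]
  16 → roll 2 (new)  [load 16/24]
  15 → roll 3 (new)  [load 15/24]
  14 → roll 4 (new)  [load 14/24]
  13 → roll 5 (new)  [load 13/24]
  13 → roll 6 (new)  [load 13/24]
  7 → roll 2  [load 23/24]
  5 → roll 1  [load 23/24]
  4 → roll 3  [load 19/24]
  3 → roll 3  [load 22/24]
6 paper rolls opened.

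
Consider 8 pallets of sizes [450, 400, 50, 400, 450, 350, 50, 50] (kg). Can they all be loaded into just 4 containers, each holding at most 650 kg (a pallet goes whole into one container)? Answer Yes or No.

Total = 2200 kg; ⌈2200/650⌉ = 4.
5 pallets each exceed half the capacity and cannot share a container, forcing at least 5 containers.
At least 5 containers are required, but only 4 are allowed.

No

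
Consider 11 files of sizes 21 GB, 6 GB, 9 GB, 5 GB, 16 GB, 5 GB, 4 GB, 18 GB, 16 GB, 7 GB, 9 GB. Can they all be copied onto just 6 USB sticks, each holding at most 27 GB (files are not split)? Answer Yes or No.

Yes

A valid assignment using 5 USB sticks:
  USB stick 1: 21 + 6 = 27
  USB stick 2: 18 + 9 = 27
  USB stick 3: 16 + 9 = 25
  USB stick 4: 16 + 7 + 4 = 27
  USB stick 5: 5 + 5 = 10
That uses only 5 ≤ 6, so 6 USB sticks are enough.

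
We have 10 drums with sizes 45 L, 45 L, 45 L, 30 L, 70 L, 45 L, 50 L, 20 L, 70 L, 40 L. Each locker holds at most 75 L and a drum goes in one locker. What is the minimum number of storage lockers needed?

Total = 70 + 70 + 50 + 45 + 45 + 45 + 45 + 40 + 30 + 20 = 460 L.
Lower bound: ⌈460/75⌉ = 7 storage lockers.
Also, 8 drums each exceed 75/2 L, and no two of those can share a locker, so at least 8 storage lockers are needed.
A packing using 8 storage lockers:
  locker 1: 70 = 70
  locker 2: 70 = 70
  locker 3: 50 + 20 = 70
  locker 4: 45 + 30 = 75
  locker 5: 45 = 45
  locker 6: 45 = 45
  locker 7: 45 = 45
  locker 8: 40 = 40
This matches the lower bound, so 8 is optimal.

8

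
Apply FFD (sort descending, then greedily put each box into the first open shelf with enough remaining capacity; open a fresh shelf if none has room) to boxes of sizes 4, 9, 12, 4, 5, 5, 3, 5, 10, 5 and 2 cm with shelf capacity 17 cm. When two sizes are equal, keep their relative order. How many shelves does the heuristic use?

Sorted descending: 12, 10, 9, 5, 5, 5, 5, 4, 4, 3, 2.
  12 → shelf 1 (new)  [load 12/17]
  10 → shelf 2 (new)  [load 10/17]
  9 → shelf 3 (new)  [load 9/17]
  5 → shelf 1  [load 17/17]
  5 → shelf 2  [load 15/17]
  5 → shelf 3  [load 14/17]
  5 → shelf 4 (new)  [load 5/17]
  4 → shelf 4  [load 9/17]
  4 → shelf 4  [load 13/17]
  3 → shelf 3  [load 17/17]
  2 → shelf 2  [load 17/17]
4 shelves opened.

4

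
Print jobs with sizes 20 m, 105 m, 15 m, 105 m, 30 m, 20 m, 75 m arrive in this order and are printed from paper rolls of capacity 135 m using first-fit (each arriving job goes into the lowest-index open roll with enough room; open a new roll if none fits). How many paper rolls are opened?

  20 → roll 1 (new)  [load 20/135]
  105 → roll 1  [load 125/135]
  15 → roll 2 (new)  [load 15/135]
  105 → roll 2  [load 120/135]
  30 → roll 3 (new)  [load 30/135]
  20 → roll 3  [load 50/135]
  75 → roll 3  [load 125/135]
3 paper rolls opened.

3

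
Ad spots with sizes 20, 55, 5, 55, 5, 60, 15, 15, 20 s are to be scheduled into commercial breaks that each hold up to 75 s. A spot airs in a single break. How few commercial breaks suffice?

4

Total = 60 + 55 + 55 + 20 + 20 + 15 + 15 + 5 + 5 = 250 s.
Lower bound: ⌈250/75⌉ = 4 commercial breaks.
A packing using 4 commercial breaks:
  break 1: 60 + 15 = 75
  break 2: 55 + 20 = 75
  break 3: 55 + 20 = 75
  break 4: 15 + 5 + 5 = 25
This matches the lower bound, so 4 is optimal.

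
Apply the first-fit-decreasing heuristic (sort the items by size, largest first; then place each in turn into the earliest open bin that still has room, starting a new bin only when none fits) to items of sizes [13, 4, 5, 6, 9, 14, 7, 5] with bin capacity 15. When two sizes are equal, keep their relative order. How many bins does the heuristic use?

Sorted descending: 14, 13, 9, 7, 6, 5, 5, 4.
  14 → bin 1 (new)  [load 14/15]
  13 → bin 2 (new)  [load 13/15]
  9 → bin 3 (new)  [load 9/15]
  7 → bin 4 (new)  [load 7/15]
  6 → bin 3  [load 15/15]
  5 → bin 4  [load 12/15]
  5 → bin 5 (new)  [load 5/15]
  4 → bin 5  [load 9/15]
5 bins opened.

5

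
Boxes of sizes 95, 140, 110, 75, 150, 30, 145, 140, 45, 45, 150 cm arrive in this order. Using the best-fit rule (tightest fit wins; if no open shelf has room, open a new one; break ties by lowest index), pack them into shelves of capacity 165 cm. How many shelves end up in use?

8

  95 → shelf 1 (new)  [load 95/165]
  140 → shelf 2 (new)  [load 140/165]
  110 → shelf 3 (new)  [load 110/165]
  75 → shelf 4 (new)  [load 75/165]
  150 → shelf 5 (new)  [load 150/165]
  30 → shelf 3  [load 140/165]
  145 → shelf 6 (new)  [load 145/165]
  140 → shelf 7 (new)  [load 140/165]
  45 → shelf 1  [load 140/165]
  45 → shelf 4  [load 120/165]
  150 → shelf 8 (new)  [load 150/165]
8 shelves opened.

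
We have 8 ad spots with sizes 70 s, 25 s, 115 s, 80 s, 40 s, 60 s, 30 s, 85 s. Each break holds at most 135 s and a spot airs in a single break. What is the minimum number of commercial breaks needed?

4

Total = 115 + 85 + 80 + 70 + 60 + 40 + 30 + 25 = 505 s.
Lower bound: ⌈505/135⌉ = 4 commercial breaks.
A packing using 4 commercial breaks:
  break 1: 115 = 115
  break 2: 85 + 40 = 125
  break 3: 80 + 30 + 25 = 135
  break 4: 70 + 60 = 130
This matches the lower bound, so 4 is optimal.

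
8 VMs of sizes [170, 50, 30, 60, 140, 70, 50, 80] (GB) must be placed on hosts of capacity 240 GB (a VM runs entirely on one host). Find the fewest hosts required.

Total = 170 + 140 + 80 + 70 + 60 + 50 + 50 + 30 = 650 GB.
Lower bound: ⌈650/240⌉ = 3 hosts.
A packing using 3 hosts:
  host 1: 170 + 70 = 240
  host 2: 140 + 80 = 220
  host 3: 60 + 50 + 50 + 30 = 190
This matches the lower bound, so 3 is optimal.

3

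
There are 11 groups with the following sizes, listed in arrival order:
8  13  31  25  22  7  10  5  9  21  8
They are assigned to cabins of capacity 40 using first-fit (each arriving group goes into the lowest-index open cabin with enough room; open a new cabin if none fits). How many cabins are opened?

5

  8 → cabin 1 (new)  [load 8/40]
  13 → cabin 1  [load 21/40]
  31 → cabin 2 (new)  [load 31/40]
  25 → cabin 3 (new)  [load 25/40]
  22 → cabin 4 (new)  [load 22/40]
  7 → cabin 1  [load 28/40]
  10 → cabin 1  [load 38/40]
  5 → cabin 2  [load 36/40]
  9 → cabin 3  [load 34/40]
  21 → cabin 5 (new)  [load 21/40]
  8 → cabin 4  [load 30/40]
5 cabins opened.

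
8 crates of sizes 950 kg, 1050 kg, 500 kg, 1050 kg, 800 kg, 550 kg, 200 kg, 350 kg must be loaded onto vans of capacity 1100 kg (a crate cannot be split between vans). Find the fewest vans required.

Total = 1050 + 1050 + 950 + 800 + 550 + 500 + 350 + 200 = 5450 kg.
Lower bound: ⌈5450/1100⌉ = 5 vans.
A packing using 6 vans:
  van 1: 1050 = 1050
  van 2: 1050 = 1050
  van 3: 950 = 950
  van 4: 800 + 200 = 1000
  van 5: 550 + 500 = 1050
  van 6: 350 = 350
No arrangement into 5 vans stays within capacity, so 6 is optimal.

6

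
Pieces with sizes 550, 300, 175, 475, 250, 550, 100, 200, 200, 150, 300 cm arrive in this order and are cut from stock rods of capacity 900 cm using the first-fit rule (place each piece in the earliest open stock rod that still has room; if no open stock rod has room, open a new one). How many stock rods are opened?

4

  550 → stock rod 1 (new)  [load 550/900]
  300 → stock rod 1  [load 850/900]
  175 → stock rod 2 (new)  [load 175/900]
  475 → stock rod 2  [load 650/900]
  250 → stock rod 2  [load 900/900]
  550 → stock rod 3 (new)  [load 550/900]
  100 → stock rod 3  [load 650/900]
  200 → stock rod 3  [load 850/900]
  200 → stock rod 4 (new)  [load 200/900]
  150 → stock rod 4  [load 350/900]
  300 → stock rod 4  [load 650/900]
4 stock rods opened.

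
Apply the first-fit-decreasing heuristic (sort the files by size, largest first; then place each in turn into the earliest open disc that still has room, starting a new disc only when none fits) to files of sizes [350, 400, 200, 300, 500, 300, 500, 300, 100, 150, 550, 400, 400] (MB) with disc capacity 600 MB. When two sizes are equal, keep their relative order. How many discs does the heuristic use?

9

Sorted descending: 550, 500, 500, 400, 400, 400, 350, 300, 300, 300, 200, 150, 100.
  550 → disc 1 (new)  [load 550/600]
  500 → disc 2 (new)  [load 500/600]
  500 → disc 3 (new)  [load 500/600]
  400 → disc 4 (new)  [load 400/600]
  400 → disc 5 (new)  [load 400/600]
  400 → disc 6 (new)  [load 400/600]
  350 → disc 7 (new)  [load 350/600]
  300 → disc 8 (new)  [load 300/600]
  300 → disc 8  [load 600/600]
  300 → disc 9 (new)  [load 300/600]
  200 → disc 4  [load 600/600]
  150 → disc 5  [load 550/600]
  100 → disc 2  [load 600/600]
9 discs opened.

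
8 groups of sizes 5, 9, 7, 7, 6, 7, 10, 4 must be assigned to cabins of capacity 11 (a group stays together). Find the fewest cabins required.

6

Total = 10 + 9 + 7 + 7 + 7 + 6 + 5 + 4 = 55.
Lower bound: ⌈55/11⌉ = 5 cabins.
Also, 6 groups each exceed 11/2, and no two of those can share a cabin, so at least 6 cabins are needed.
A packing using 6 cabins:
  cabin 1: 10 = 10
  cabin 2: 9 = 9
  cabin 3: 7 + 4 = 11
  cabin 4: 7 = 7
  cabin 5: 7 = 7
  cabin 6: 6 + 5 = 11
This matches the lower bound, so 6 is optimal.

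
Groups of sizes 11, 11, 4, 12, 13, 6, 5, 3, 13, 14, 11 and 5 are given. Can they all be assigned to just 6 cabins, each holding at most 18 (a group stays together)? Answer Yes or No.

Total = 108; ⌈108/18⌉ = 6.
7 groups each exceed half the capacity and cannot share a cabin, forcing at least 7 cabins.
At least 7 cabins are required, but only 6 are allowed.

No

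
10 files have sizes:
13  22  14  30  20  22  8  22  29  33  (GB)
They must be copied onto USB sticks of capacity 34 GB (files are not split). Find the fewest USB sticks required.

Total = 33 + 30 + 29 + 22 + 22 + 22 + 20 + 14 + 13 + 8 = 213 GB.
Lower bound: ⌈213/34⌉ = 7 USB sticks.
A packing using 8 USB sticks:
  USB stick 1: 33 = 33
  USB stick 2: 30 = 30
  USB stick 3: 29 = 29
  USB stick 4: 22 + 8 = 30
  USB stick 5: 22 = 22
  USB stick 6: 22 = 22
  USB stick 7: 20 + 14 = 34
  USB stick 8: 13 = 13
No arrangement into 7 USB sticks stays within capacity, so 8 is optimal.

8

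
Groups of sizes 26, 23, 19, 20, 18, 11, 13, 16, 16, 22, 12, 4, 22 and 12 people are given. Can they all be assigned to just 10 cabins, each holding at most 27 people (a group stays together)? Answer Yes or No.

No

Total = 234 people; ⌈234/27⌉ = 9.
The bound of 9 does not rule out 10, but exhaustive search shows no assignment into 10 cabins of capacity 27 people exists — the minimum is 11.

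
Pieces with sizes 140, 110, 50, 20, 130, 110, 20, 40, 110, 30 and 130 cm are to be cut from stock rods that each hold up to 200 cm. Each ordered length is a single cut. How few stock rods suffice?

6

Total = 140 + 130 + 130 + 110 + 110 + 110 + 50 + 40 + 30 + 20 + 20 = 890 cm.
Lower bound: ⌈890/200⌉ = 5 stock rods.
Also, 6 pieces each exceed 100 cm, and no two of those can share a stock rod, so at least 6 stock rods are needed.
A packing using 6 stock rods:
  stock rod 1: 140 + 50 = 190
  stock rod 2: 130 + 40 + 30 = 200
  stock rod 3: 130 + 20 + 20 = 170
  stock rod 4: 110 = 110
  stock rod 5: 110 = 110
  stock rod 6: 110 = 110
This matches the lower bound, so 6 is optimal.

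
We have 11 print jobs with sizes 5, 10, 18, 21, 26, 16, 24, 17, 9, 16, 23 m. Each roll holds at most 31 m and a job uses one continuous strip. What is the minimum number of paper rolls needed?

8

Total = 26 + 24 + 23 + 21 + 18 + 17 + 16 + 16 + 10 + 9 + 5 = 185 m.
Lower bound: ⌈185/31⌉ = 6 paper rolls.
Also, 8 print jobs each exceed 31/2 m, and no two of those can share a roll, so at least 8 paper rolls are needed.
A packing using 8 paper rolls:
  roll 1: 26 + 5 = 31
  roll 2: 24 = 24
  roll 3: 23 = 23
  roll 4: 21 + 10 = 31
  roll 5: 18 + 9 = 27
  roll 6: 17 = 17
  roll 7: 16 = 16
  roll 8: 16 = 16
This matches the lower bound, so 8 is optimal.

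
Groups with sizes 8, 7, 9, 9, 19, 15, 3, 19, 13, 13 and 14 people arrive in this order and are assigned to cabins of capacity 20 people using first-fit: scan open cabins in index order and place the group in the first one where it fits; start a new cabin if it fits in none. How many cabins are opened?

8

  8 → cabin 1 (new)  [load 8/20]
  7 → cabin 1  [load 15/20]
  9 → cabin 2 (new)  [load 9/20]
  9 → cabin 2  [load 18/20]
  19 → cabin 3 (new)  [load 19/20]
  15 → cabin 4 (new)  [load 15/20]
  3 → cabin 1  [load 18/20]
  19 → cabin 5 (new)  [load 19/20]
  13 → cabin 6 (new)  [load 13/20]
  13 → cabin 7 (new)  [load 13/20]
  14 → cabin 8 (new)  [load 14/20]
8 cabins opened.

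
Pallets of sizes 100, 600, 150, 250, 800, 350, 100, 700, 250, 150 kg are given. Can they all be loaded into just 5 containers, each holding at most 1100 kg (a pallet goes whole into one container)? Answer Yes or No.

Yes

A valid assignment using 4 containers:
  container 1: 800 + 250 = 1050
  container 2: 700 + 350 = 1050
  container 3: 600 + 250 + 150 + 100 = 1100
  container 4: 150 + 100 = 250
That uses only 4 ≤ 5, so 5 containers are enough.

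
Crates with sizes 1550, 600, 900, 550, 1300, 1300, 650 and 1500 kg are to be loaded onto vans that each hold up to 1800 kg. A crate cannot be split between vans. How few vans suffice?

Total = 1550 + 1500 + 1300 + 1300 + 900 + 650 + 600 + 550 = 8350 kg.
Lower bound: ⌈8350/1800⌉ = 5 vans.
A packing using 6 vans:
  van 1: 1550 = 1550
  van 2: 1500 = 1500
  van 3: 1300 = 1300
  van 4: 1300 = 1300
  van 5: 900 + 650 = 1550
  van 6: 600 + 550 = 1150
No arrangement into 5 vans stays within capacity, so 6 is optimal.

6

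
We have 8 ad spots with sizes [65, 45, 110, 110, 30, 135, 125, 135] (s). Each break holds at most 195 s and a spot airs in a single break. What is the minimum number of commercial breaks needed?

Total = 135 + 135 + 125 + 110 + 110 + 65 + 45 + 30 = 755 s.
Lower bound: ⌈755/195⌉ = 4 commercial breaks.
Also, 5 ad spots each exceed 195/2 s, and no two of those can share a break, so at least 5 commercial breaks are needed.
A packing using 5 commercial breaks:
  break 1: 135 + 45 = 180
  break 2: 135 + 30 = 165
  break 3: 125 + 65 = 190
  break 4: 110 = 110
  break 5: 110 = 110
This matches the lower bound, so 5 is optimal.

5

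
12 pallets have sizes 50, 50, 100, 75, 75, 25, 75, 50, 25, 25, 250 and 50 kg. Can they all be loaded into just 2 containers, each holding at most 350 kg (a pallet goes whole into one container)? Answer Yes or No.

No

Total = 850 kg; ⌈850/350⌉ = 3.
At least 3 containers are required, but only 2 are allowed.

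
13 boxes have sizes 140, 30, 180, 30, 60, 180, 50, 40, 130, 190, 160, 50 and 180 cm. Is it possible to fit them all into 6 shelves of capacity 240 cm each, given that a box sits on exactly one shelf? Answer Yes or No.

Total = 1420 cm; ⌈1420/240⌉ = 6.
7 boxes each exceed half the capacity and cannot share a shelf, forcing at least 7 shelves.
At least 7 shelves are required, but only 6 are allowed.

No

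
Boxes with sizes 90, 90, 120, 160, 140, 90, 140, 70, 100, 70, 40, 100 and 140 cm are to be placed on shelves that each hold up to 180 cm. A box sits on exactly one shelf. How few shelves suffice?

9

Total = 160 + 140 + 140 + 140 + 120 + 100 + 100 + 90 + 90 + 90 + 70 + 70 + 40 = 1350 cm.
Lower bound: ⌈1350/180⌉ = 8 shelves.
A packing using 9 shelves:
  shelf 1: 160 = 160
  shelf 2: 140 + 40 = 180
  shelf 3: 140 = 140
  shelf 4: 140 = 140
  shelf 5: 120 = 120
  shelf 6: 100 + 70 = 170
  shelf 7: 100 + 70 = 170
  shelf 8: 90 + 90 = 180
  shelf 9: 90 = 90
No arrangement into 8 shelves stays within capacity, so 9 is optimal.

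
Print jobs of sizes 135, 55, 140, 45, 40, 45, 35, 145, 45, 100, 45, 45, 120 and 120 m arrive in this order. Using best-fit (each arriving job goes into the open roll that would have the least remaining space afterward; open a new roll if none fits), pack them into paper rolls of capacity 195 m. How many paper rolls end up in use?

7

  135 → roll 1 (new)  [load 135/195]
  55 → roll 1  [load 190/195]
  140 → roll 2 (new)  [load 140/195]
  45 → roll 2  [load 185/195]
  40 → roll 3 (new)  [load 40/195]
  45 → roll 3  [load 85/195]
  35 → roll 3  [load 120/195]
  145 → roll 4 (new)  [load 145/195]
  45 → roll 4  [load 190/195]
  100 → roll 5 (new)  [load 100/195]
  45 → roll 3  [load 165/195]
  45 → roll 5  [load 145/195]
  120 → roll 6 (new)  [load 120/195]
  120 → roll 7 (new)  [load 120/195]
7 paper rolls opened.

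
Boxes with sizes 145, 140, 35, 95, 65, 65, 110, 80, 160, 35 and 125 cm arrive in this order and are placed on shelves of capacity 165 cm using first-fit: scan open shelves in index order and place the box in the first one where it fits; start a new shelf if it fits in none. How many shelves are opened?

  145 → shelf 1 (new)  [load 145/165]
  140 → shelf 2 (new)  [load 140/165]
  35 → shelf 3 (new)  [load 35/165]
  95 → shelf 3  [load 130/165]
  65 → shelf 4 (new)  [load 65/165]
  65 → shelf 4  [load 130/165]
  110 → shelf 5 (new)  [load 110/165]
  80 → shelf 6 (new)  [load 80/165]
  160 → shelf 7 (new)  [load 160/165]
  35 → shelf 3  [load 165/165]
  125 → shelf 8 (new)  [load 125/165]
8 shelves opened.

8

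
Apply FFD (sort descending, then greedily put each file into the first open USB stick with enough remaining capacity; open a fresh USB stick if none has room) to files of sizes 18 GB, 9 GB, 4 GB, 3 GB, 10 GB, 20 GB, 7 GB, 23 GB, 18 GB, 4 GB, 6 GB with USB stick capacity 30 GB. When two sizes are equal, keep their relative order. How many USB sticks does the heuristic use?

Sorted descending: 23, 20, 18, 18, 10, 9, 7, 6, 4, 4, 3.
  23 → USB stick 1 (new)  [load 23/30]
  20 → USB stick 2 (new)  [load 20/30]
  18 → USB stick 3 (new)  [load 18/30]
  18 → USB stick 4 (new)  [load 18/30]
  10 → USB stick 2  [load 30/30]
  9 → USB stick 3  [load 27/30]
  7 → USB stick 1  [load 30/30]
  6 → USB stick 4  [load 24/30]
  4 → USB stick 4  [load 28/30]
  4 → USB stick 5 (new)  [load 4/30]
  3 → USB stick 3  [load 30/30]
5 USB sticks opened.

5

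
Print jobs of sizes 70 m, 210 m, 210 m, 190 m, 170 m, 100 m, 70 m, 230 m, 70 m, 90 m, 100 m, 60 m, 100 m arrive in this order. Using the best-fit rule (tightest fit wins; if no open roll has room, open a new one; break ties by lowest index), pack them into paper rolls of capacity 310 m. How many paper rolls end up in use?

6

  70 → roll 1 (new)  [load 70/310]
  210 → roll 1  [load 280/310]
  210 → roll 2 (new)  [load 210/310]
  190 → roll 3 (new)  [load 190/310]
  170 → roll 4 (new)  [load 170/310]
  100 → roll 2  [load 310/310]
  70 → roll 3  [load 260/310]
  230 → roll 5 (new)  [load 230/310]
  70 → roll 5  [load 300/310]
  90 → roll 4  [load 260/310]
  100 → roll 6 (new)  [load 100/310]
  60 → roll 6  [load 160/310]
  100 → roll 6  [load 260/310]
6 paper rolls opened.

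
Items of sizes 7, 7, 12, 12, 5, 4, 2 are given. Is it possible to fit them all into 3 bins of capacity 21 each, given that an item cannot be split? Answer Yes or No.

Yes

A valid assignment using 3 bins:
  bin 1: 12 + 7 + 2 = 21
  bin 2: 12 + 7 = 19
  bin 3: 5 + 4 = 9
Every load is within 21, so 3 bins suffice.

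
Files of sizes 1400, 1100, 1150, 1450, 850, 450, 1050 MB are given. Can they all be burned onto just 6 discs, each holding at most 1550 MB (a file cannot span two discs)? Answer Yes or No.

A valid assignment using 6 discs:
  disc 1: 1450 = 1450
  disc 2: 1400 = 1400
  disc 3: 1150 = 1150
  disc 4: 1100 + 450 = 1550
  disc 5: 1050 = 1050
  disc 6: 850 = 850
Every load is within 1550 MB, so 6 discs suffice.

Yes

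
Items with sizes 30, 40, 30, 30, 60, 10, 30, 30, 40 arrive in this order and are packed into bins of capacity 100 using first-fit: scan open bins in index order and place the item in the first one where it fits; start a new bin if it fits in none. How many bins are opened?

  30 → bin 1 (new)  [load 30/100]
  40 → bin 1  [load 70/100]
  30 → bin 1  [load 100/100]
  30 → bin 2 (new)  [load 30/100]
  60 → bin 2  [load 90/100]
  10 → bin 2  [load 100/100]
  30 → bin 3 (new)  [load 30/100]
  30 → bin 3  [load 60/100]
  40 → bin 3  [load 100/100]
3 bins opened.

3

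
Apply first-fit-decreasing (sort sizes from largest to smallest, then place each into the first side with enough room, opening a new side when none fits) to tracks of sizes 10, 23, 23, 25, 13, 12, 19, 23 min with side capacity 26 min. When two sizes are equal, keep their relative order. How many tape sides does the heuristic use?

7

Sorted descending: 25, 23, 23, 23, 19, 13, 12, 10.
  25 → side 1 (new)  [load 25/26]
  23 → side 2 (new)  [load 23/26]
  23 → side 3 (new)  [load 23/26]
  23 → side 4 (new)  [load 23/26]
  19 → side 5 (new)  [load 19/26]
  13 → side 6 (new)  [load 13/26]
  12 → side 6  [load 25/26]
  10 → side 7 (new)  [load 10/26]
7 tape sides opened.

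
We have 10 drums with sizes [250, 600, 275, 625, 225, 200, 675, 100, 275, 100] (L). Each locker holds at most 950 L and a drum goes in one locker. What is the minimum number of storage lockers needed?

Total = 675 + 625 + 600 + 275 + 275 + 250 + 225 + 200 + 100 + 100 = 3325 L.
Lower bound: ⌈3325/950⌉ = 4 storage lockers.
A packing using 4 storage lockers:
  locker 1: 675 + 275 = 950
  locker 2: 625 + 275 = 900
  locker 3: 600 + 250 + 100 = 950
  locker 4: 225 + 200 + 100 = 525
This matches the lower bound, so 4 is optimal.

4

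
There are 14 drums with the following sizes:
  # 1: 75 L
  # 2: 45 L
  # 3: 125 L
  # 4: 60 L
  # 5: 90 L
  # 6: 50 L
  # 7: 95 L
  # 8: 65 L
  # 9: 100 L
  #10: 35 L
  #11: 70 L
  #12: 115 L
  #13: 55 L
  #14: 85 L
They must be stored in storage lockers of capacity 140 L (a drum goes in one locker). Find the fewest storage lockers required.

8

Total = 125 + 115 + 100 + 95 + 90 + 85 + 75 + 70 + 65 + 60 + 55 + 50 + 45 + 35 = 1065 L.
Lower bound: ⌈1065/140⌉ = 8 storage lockers.
A packing using 8 storage lockers:
  locker 1: 125 = 125
  locker 2: 115 = 115
  locker 3: 100 + 35 = 135
  locker 4: 95 + 45 = 140
  locker 5: 90 + 50 = 140
  locker 6: 85 + 55 = 140
  locker 7: 75 + 65 = 140
  locker 8: 70 + 60 = 130
This matches the lower bound, so 8 is optimal.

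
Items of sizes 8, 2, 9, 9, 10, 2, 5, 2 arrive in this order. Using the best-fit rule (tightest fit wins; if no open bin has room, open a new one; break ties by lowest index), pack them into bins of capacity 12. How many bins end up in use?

5

  8 → bin 1 (new)  [load 8/12]
  2 → bin 1  [load 10/12]
  9 → bin 2 (new)  [load 9/12]
  9 → bin 3 (new)  [load 9/12]
  10 → bin 4 (new)  [load 10/12]
  2 → bin 1  [load 12/12]
  5 → bin 5 (new)  [load 5/12]
  2 → bin 4  [load 12/12]
5 bins opened.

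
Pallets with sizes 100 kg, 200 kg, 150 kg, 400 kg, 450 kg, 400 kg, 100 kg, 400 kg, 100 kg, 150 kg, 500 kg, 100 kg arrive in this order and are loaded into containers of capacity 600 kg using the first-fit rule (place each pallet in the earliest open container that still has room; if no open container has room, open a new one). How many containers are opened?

6

  100 → container 1 (new)  [load 100/600]
  200 → container 1  [load 300/600]
  150 → container 1  [load 450/600]
  400 → container 2 (new)  [load 400/600]
  450 → container 3 (new)  [load 450/600]
  400 → container 4 (new)  [load 400/600]
  100 → container 1  [load 550/600]
  400 → container 5 (new)  [load 400/600]
  100 → container 2  [load 500/600]
  150 → container 3  [load 600/600]
  500 → container 6 (new)  [load 500/600]
  100 → container 2  [load 600/600]
6 containers opened.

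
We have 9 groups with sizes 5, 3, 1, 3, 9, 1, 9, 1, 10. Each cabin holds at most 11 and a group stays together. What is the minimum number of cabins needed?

Total = 10 + 9 + 9 + 5 + 3 + 3 + 1 + 1 + 1 = 42.
Lower bound: ⌈42/11⌉ = 4 cabins.
A packing using 4 cabins:
  cabin 1: 10 + 1 = 11
  cabin 2: 9 + 1 + 1 = 11
  cabin 3: 9 = 9
  cabin 4: 5 + 3 + 3 = 11
This matches the lower bound, so 4 is optimal.

4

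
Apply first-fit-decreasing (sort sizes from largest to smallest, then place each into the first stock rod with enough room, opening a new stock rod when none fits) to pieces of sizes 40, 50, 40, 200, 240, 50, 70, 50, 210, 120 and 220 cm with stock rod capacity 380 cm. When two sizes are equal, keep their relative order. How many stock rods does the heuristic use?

4

Sorted descending: 240, 220, 210, 200, 120, 70, 50, 50, 50, 40, 40.
  240 → stock rod 1 (new)  [load 240/380]
  220 → stock rod 2 (new)  [load 220/380]
  210 → stock rod 3 (new)  [load 210/380]
  200 → stock rod 4 (new)  [load 200/380]
  120 → stock rod 1  [load 360/380]
  70 → stock rod 2  [load 290/380]
  50 → stock rod 2  [load 340/380]
  50 → stock rod 3  [load 260/380]
  50 → stock rod 3  [load 310/380]
  40 → stock rod 2  [load 380/380]
  40 → stock rod 3  [load 350/380]
4 stock rods opened.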